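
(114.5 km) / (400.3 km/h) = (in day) 0.01192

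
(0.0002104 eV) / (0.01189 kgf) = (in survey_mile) 1.796e-25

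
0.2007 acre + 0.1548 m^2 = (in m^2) 812.4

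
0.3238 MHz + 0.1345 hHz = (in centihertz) 3.238e+07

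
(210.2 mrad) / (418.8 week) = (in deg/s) 4.755e-08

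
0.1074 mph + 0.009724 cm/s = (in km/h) 0.1732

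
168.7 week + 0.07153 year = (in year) 3.307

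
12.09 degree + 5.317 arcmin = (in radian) 0.2126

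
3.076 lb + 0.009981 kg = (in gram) 1405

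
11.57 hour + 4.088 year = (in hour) 3.582e+04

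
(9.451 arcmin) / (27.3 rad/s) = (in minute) 1.678e-06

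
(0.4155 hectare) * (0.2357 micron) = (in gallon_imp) 0.2154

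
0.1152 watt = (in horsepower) 0.0001545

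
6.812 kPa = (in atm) 0.06723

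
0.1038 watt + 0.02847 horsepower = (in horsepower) 0.02861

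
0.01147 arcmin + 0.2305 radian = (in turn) 0.03669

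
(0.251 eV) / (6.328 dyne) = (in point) 1.801e-12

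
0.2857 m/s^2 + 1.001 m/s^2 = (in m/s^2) 1.287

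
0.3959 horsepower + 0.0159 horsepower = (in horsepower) 0.4118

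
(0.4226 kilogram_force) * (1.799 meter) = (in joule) 7.456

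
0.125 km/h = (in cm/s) 3.472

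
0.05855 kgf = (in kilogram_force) 0.05855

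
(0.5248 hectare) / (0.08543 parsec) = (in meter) 1.991e-12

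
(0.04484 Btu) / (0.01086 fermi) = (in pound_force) 9.793e+17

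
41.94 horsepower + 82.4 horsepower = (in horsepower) 124.3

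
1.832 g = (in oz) 0.06462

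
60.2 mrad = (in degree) 3.449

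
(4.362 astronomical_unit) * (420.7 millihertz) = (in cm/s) 2.745e+13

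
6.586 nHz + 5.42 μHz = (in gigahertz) 5.427e-15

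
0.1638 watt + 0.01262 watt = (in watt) 0.1764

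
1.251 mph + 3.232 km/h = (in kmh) 5.245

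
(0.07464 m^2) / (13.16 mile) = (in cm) 0.0003524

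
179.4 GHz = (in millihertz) 1.794e+14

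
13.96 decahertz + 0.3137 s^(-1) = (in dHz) 1399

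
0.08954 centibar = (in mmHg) 0.6716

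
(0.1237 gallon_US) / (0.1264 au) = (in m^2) 2.476e-14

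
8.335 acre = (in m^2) 3.373e+04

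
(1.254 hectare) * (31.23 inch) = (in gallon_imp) 2.188e+06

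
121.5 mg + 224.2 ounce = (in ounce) 224.2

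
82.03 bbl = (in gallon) 3445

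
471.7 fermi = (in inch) 1.857e-11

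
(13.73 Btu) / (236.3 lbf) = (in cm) 1378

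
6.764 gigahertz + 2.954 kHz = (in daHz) 6.764e+08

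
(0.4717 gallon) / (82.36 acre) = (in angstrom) 53.57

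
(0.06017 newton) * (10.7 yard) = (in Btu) 0.000558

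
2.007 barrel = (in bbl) 2.007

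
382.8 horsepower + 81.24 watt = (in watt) 2.855e+05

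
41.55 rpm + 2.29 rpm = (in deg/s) 263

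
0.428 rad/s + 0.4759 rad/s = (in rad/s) 0.9039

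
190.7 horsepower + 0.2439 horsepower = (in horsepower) 190.9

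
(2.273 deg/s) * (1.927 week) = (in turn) 7359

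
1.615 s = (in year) 5.121e-08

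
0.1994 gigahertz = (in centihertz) 1.994e+10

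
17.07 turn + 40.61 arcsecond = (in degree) 6145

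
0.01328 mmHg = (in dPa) 17.71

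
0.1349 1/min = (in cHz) 0.2248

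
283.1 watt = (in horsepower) 0.3796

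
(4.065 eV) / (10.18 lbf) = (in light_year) 1.52e-36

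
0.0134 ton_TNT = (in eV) 3.499e+26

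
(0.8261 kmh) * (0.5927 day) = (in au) 7.855e-08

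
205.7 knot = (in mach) 0.3108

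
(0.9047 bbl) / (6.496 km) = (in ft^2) 0.0002383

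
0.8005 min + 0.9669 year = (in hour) 8470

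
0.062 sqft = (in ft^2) 0.062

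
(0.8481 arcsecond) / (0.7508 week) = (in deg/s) 5.188e-10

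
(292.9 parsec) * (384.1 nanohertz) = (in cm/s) 3.471e+14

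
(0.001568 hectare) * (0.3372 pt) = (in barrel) 0.01173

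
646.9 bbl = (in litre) 1.028e+05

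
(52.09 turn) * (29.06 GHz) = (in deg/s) 5.449e+14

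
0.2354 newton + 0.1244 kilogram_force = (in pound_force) 0.3272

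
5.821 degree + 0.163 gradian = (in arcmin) 358.1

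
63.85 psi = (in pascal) 4.402e+05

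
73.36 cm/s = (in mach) 0.002154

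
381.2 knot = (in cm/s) 1.961e+04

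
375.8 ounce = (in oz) 375.8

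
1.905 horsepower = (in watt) 1421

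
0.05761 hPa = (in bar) 5.761e-05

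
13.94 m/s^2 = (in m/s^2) 13.94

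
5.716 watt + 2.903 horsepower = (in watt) 2170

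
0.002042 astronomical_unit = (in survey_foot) 1.002e+09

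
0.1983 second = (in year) 6.288e-09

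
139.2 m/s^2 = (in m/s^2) 139.2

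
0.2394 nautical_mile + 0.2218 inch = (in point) 1.257e+06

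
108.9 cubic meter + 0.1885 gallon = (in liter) 1.089e+05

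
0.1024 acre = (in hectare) 0.04144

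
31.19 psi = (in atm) 2.122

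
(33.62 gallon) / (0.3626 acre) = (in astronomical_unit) 5.797e-16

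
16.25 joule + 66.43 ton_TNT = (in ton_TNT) 66.43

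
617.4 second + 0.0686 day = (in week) 0.01082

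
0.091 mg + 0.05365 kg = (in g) 53.65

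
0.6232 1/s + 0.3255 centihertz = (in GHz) 6.265e-10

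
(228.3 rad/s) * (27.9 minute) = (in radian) 3.822e+05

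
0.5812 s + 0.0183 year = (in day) 6.68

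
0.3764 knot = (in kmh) 0.6971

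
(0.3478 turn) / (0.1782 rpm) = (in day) 0.001355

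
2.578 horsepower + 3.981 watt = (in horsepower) 2.583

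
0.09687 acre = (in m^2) 392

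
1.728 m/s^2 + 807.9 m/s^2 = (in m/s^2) 809.6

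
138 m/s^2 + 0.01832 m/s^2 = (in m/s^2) 138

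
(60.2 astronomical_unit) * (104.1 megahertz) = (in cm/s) 9.375e+22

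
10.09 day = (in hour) 242.2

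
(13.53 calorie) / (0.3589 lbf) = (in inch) 1396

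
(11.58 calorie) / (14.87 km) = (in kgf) 0.0003323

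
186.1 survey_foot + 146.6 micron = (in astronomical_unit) 3.792e-10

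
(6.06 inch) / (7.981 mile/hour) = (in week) 7.133e-08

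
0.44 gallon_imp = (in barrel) 0.01258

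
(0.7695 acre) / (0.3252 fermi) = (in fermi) 9.576e+33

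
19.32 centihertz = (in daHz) 0.01932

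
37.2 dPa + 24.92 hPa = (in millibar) 24.96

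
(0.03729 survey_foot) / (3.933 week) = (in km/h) 1.72e-08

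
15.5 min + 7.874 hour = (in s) 2.928e+04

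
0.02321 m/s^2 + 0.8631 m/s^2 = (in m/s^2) 0.8863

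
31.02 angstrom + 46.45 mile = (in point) 2.119e+08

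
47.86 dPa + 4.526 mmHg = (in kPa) 0.6082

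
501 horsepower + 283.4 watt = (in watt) 3.739e+05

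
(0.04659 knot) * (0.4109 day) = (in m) 850.9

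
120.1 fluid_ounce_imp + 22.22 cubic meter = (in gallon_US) 5871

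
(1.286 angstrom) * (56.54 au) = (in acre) 0.2688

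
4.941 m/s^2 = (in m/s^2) 4.941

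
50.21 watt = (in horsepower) 0.06733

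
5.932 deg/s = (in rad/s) 0.1035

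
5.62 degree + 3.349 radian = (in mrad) 3447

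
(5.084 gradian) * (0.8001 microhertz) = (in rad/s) 6.39e-08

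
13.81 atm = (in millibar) 1.399e+04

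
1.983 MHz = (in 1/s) 1.983e+06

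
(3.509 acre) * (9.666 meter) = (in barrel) 8.633e+05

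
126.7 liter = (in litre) 126.7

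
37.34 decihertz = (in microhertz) 3.734e+06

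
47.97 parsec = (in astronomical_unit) 9.895e+06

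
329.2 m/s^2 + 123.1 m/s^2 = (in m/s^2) 452.3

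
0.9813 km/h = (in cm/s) 27.26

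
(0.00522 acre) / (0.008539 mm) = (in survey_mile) 1537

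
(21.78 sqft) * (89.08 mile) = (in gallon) 7.663e+07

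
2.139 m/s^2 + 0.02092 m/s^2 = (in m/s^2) 2.16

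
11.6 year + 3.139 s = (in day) 4234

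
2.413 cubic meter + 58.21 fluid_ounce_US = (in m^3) 2.415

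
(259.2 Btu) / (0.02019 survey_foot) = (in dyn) 4.444e+12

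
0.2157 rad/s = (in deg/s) 12.36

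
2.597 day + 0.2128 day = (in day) 2.81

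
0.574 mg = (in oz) 2.025e-05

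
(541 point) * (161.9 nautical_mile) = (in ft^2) 6.16e+05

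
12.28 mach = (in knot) 8128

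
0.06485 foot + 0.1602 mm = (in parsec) 6.458e-19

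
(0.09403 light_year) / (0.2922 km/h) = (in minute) 1.827e+14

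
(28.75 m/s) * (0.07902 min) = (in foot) 447.2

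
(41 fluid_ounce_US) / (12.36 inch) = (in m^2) 0.003862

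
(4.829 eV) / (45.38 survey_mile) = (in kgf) 1.08e-24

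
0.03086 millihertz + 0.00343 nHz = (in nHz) 3.086e+04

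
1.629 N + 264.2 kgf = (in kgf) 264.4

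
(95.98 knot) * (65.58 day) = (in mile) 1.738e+05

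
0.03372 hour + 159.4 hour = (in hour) 159.4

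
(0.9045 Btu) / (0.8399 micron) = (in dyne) 1.136e+14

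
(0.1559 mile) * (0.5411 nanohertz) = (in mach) 3.987e-10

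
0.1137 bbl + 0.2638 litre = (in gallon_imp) 4.034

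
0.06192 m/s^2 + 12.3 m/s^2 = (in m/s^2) 12.36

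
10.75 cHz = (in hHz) 0.001075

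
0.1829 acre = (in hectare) 0.07402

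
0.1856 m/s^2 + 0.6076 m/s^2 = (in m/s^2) 0.7932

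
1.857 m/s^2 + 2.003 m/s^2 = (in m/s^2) 3.86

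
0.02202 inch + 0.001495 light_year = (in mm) 1.414e+16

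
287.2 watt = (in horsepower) 0.3851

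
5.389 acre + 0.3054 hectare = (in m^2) 2.486e+04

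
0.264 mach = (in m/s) 89.89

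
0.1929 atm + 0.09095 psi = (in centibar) 20.17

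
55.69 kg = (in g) 5.569e+04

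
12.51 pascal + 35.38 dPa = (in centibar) 0.01605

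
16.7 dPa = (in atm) 1.648e-05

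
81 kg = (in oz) 2857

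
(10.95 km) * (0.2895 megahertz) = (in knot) 6.162e+09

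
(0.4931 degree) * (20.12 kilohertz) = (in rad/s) 173.2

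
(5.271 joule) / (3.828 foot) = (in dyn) 4.518e+05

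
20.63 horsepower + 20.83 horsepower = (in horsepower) 41.46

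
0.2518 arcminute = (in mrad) 0.07325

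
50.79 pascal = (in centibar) 0.05079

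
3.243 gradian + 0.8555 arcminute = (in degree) 2.933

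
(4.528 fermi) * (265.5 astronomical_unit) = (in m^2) 0.1798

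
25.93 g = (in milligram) 2.593e+04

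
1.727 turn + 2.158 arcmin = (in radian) 10.85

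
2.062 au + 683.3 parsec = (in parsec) 683.3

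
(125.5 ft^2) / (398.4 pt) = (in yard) 90.72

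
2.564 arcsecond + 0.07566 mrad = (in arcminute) 0.3028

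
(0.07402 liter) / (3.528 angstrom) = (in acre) 51.84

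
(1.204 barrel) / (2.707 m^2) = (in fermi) 7.071e+13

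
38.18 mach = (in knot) 2.527e+04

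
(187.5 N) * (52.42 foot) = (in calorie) 716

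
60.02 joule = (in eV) 3.746e+20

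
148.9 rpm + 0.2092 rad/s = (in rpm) 150.9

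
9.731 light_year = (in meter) 9.206e+16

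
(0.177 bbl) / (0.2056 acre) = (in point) 0.09587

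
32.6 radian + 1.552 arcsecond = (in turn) 5.188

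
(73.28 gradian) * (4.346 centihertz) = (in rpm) 0.4777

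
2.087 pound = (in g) 946.6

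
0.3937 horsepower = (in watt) 293.6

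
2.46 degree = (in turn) 0.006833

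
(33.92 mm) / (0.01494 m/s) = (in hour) 0.0006307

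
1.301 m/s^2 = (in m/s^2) 1.301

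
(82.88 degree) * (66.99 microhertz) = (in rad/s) 9.69e-05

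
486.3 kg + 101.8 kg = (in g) 5.881e+05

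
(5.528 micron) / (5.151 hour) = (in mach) 8.755e-13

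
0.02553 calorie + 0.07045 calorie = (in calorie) 0.09598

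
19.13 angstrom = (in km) 1.913e-12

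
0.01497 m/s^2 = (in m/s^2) 0.01497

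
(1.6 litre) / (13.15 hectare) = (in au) 8.133e-20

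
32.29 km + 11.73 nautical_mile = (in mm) 5.401e+07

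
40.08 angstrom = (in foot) 1.315e-08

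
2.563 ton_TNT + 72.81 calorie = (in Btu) 1.016e+07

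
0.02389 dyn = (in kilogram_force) 2.436e-08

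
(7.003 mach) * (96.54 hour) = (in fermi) 8.287e+23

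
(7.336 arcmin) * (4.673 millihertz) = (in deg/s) 0.0005714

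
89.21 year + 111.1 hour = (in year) 89.22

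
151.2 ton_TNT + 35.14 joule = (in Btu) 5.996e+08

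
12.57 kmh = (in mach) 0.01025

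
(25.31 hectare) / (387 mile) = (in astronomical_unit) 2.716e-12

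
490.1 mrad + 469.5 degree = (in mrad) 8684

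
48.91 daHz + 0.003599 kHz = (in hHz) 4.927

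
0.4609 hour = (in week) 0.002743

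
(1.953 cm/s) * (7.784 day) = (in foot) 4.309e+04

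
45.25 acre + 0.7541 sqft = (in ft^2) 1.971e+06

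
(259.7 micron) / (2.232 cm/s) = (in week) 1.924e-08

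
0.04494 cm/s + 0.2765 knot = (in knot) 0.2774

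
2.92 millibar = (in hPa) 2.92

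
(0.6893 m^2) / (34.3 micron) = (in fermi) 2.01e+19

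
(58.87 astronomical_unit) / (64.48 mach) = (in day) 4643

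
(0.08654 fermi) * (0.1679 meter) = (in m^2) 1.453e-17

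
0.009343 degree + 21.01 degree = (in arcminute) 1261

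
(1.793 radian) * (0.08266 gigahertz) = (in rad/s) 1.482e+08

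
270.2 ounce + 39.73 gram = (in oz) 271.6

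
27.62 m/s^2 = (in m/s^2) 27.62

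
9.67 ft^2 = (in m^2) 0.8984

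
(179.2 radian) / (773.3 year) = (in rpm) 7.017e-08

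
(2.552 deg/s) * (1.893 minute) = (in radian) 5.059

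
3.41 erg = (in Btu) 3.232e-10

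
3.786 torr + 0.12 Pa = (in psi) 0.07323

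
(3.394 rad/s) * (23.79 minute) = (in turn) 771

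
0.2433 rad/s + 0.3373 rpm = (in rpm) 2.661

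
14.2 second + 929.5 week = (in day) 6507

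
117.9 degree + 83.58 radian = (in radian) 85.64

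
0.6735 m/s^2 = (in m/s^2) 0.6735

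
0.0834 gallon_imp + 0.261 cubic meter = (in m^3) 0.2614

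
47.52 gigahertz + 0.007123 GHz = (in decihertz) 4.753e+11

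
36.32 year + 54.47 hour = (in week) 1894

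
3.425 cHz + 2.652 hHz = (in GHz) 2.652e-07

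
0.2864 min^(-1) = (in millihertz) 4.773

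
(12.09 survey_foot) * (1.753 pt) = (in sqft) 0.02453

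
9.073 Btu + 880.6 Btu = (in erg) 9.387e+12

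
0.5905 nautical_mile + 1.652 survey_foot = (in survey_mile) 0.6798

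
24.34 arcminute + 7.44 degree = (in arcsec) 2.824e+04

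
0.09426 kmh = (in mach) 7.69e-05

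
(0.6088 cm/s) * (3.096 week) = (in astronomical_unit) 7.62e-08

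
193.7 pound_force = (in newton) 861.6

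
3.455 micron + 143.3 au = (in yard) 2.344e+13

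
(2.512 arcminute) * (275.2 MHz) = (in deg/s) 1.152e+07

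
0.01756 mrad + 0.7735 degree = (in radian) 0.01352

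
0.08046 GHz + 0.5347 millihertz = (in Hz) 8.046e+07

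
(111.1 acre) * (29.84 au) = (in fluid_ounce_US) 6.787e+22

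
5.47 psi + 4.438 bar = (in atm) 4.752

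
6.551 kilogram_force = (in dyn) 6.424e+06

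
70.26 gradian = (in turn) 0.1757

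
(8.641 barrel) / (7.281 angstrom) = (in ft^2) 2.031e+10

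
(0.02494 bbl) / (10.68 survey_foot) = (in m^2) 0.001218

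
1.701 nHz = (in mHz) 1.701e-06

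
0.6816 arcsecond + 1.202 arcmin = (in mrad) 0.353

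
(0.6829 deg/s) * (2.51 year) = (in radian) 9.434e+05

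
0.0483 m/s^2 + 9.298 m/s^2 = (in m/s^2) 9.346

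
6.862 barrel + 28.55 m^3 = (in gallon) 7830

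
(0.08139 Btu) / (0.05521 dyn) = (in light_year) 1.644e-08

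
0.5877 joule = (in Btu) 0.000557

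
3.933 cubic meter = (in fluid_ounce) 1.33e+05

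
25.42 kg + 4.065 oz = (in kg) 25.54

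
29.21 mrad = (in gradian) 1.86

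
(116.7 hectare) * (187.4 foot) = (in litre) 6.666e+10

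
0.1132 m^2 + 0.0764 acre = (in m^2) 309.3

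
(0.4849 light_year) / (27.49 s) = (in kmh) 6.008e+14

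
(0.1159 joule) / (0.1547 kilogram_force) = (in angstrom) 7.64e+08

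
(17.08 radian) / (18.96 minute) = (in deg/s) 0.8602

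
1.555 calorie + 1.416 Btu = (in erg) 1.5e+10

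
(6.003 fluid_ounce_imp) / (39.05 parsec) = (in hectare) 1.416e-26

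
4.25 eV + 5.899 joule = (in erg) 5.899e+07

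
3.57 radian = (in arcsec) 7.364e+05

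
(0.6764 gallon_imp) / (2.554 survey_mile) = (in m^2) 7.481e-07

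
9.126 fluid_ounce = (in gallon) 0.0713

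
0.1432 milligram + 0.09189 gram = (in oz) 0.003246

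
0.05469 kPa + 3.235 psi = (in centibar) 22.36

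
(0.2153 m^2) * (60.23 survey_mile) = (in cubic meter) 2.087e+04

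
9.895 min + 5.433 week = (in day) 38.04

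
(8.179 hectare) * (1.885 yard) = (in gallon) 3.724e+07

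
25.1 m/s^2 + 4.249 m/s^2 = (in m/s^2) 29.35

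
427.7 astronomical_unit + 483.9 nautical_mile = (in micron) 6.398e+19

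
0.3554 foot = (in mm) 108.3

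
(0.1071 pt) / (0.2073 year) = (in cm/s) 5.779e-10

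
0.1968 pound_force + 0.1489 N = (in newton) 1.024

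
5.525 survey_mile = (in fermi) 8.892e+18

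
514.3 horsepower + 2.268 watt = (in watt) 3.835e+05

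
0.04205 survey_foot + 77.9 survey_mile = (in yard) 1.371e+05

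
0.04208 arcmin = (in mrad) 0.01224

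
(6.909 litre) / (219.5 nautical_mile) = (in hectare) 1.7e-12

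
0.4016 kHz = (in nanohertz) 4.016e+11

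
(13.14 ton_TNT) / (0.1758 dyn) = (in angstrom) 3.127e+26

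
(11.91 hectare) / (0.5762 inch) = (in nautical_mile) 4394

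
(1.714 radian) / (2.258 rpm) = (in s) 7.249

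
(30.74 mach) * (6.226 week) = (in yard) 4.31e+10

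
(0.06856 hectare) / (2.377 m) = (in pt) 8.176e+05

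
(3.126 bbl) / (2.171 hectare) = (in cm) 0.002289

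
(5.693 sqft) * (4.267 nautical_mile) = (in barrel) 2.629e+04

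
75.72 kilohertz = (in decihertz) 7.572e+05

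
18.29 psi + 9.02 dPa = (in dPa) 1.261e+06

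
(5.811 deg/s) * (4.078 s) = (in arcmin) 1422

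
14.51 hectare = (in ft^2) 1.562e+06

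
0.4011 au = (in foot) 1.969e+11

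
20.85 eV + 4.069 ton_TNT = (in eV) 1.063e+29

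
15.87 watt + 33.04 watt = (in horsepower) 0.06559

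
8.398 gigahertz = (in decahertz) 8.398e+08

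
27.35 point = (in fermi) 9.648e+12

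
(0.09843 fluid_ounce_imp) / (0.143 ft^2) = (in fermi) 2.105e+11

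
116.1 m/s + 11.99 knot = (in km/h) 440.2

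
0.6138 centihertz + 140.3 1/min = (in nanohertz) 2.344e+09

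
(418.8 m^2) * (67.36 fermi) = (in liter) 2.821e-08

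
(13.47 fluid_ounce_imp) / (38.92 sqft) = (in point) 0.3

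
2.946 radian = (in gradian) 187.5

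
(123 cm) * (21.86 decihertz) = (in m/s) 2.689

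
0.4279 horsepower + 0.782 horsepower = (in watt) 902.2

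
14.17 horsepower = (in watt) 1.057e+04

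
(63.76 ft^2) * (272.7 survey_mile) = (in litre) 2.6e+09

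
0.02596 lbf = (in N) 0.1155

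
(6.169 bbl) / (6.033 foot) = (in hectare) 5.334e-05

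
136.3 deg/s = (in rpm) 22.72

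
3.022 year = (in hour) 2.647e+04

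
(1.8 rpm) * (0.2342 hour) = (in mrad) 1.589e+05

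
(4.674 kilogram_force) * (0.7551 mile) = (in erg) 5.57e+11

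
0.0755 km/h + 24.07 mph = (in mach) 0.03166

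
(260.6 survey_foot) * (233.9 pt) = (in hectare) 0.0006554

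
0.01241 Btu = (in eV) 8.172e+19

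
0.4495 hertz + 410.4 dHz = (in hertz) 41.49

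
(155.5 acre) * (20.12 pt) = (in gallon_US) 1.18e+06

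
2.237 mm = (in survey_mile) 1.39e-06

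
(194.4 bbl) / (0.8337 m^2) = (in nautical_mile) 0.02002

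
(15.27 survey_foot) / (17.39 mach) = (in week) 1.3e-09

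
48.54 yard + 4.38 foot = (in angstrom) 4.572e+11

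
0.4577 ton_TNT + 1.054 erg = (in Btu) 1.815e+06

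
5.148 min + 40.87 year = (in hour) 3.58e+05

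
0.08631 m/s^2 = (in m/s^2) 0.08631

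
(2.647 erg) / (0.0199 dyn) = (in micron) 1.33e+06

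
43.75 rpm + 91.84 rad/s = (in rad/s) 96.42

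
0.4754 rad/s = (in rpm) 4.54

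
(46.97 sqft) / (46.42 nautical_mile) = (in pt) 0.1439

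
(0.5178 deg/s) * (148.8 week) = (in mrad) 8.133e+08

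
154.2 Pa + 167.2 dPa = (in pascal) 170.9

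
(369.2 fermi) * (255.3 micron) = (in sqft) 1.015e-15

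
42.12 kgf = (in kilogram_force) 42.12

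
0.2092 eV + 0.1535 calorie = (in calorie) 0.1535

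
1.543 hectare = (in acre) 3.813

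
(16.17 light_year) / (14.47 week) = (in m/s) 1.748e+10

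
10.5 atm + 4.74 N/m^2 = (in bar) 10.64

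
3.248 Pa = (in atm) 3.206e-05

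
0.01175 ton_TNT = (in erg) 4.916e+14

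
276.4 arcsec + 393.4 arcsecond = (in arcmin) 11.16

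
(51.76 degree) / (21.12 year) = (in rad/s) 1.356e-09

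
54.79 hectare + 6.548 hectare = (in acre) 151.6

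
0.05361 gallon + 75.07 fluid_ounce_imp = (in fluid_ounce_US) 78.99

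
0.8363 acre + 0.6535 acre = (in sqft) 6.49e+04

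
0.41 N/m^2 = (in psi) 5.947e-05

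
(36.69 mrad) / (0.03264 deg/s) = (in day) 0.0007454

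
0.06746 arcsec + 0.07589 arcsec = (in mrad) 0.000695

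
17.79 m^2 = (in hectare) 0.001779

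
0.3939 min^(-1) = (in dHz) 0.06565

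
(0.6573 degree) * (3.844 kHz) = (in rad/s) 44.1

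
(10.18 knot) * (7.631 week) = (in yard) 2.643e+07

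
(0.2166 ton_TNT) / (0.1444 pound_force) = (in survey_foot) 4.629e+09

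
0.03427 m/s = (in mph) 0.07666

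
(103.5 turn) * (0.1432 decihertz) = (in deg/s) 533.6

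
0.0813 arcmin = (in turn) 3.764e-06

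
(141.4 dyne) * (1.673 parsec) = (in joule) 7.3e+13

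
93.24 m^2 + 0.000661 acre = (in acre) 0.0237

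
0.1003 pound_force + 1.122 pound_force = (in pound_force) 1.222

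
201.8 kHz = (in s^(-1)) 2.018e+05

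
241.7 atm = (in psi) 3552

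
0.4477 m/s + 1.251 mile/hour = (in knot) 1.957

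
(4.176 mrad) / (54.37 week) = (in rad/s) 1.27e-10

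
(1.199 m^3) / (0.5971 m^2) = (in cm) 200.8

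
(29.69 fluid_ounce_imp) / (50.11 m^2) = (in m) 1.683e-05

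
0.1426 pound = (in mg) 6.468e+04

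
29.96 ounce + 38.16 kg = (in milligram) 3.901e+07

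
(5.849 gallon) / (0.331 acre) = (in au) 1.105e-16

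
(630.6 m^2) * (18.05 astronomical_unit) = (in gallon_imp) 3.746e+17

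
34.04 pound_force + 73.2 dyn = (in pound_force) 34.04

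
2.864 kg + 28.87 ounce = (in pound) 8.118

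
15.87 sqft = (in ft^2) 15.87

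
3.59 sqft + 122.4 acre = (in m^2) 4.953e+05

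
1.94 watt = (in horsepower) 0.002602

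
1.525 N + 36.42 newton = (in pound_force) 8.53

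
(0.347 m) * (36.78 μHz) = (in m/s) 1.276e-05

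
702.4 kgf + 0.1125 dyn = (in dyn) 6.888e+08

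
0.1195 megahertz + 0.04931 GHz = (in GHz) 0.04943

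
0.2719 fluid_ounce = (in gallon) 0.002124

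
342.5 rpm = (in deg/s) 2055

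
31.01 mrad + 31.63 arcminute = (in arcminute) 138.2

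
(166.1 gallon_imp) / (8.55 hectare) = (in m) 8.832e-06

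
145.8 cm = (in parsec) 4.725e-17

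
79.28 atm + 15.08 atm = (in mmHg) 7.171e+04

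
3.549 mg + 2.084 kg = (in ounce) 73.51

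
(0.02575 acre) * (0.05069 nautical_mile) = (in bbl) 6.153e+04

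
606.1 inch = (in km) 0.01539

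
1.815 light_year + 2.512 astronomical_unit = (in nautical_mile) 9.272e+12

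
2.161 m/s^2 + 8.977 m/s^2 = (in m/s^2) 11.14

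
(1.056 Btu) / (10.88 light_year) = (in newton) 1.082e-14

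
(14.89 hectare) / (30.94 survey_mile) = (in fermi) 2.99e+15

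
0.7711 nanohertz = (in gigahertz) 7.711e-19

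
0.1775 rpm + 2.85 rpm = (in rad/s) 0.317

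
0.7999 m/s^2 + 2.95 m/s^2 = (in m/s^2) 3.75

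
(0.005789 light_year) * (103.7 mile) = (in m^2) 9.14e+18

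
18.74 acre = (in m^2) 7.584e+04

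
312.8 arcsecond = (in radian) 0.001516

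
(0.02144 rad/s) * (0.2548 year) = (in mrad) 1.723e+08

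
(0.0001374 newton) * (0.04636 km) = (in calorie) 0.001522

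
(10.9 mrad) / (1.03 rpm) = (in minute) 0.001684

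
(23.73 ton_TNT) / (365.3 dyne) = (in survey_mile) 1.689e+10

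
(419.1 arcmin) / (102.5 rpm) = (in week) 1.878e-08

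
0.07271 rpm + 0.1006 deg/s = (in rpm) 0.08948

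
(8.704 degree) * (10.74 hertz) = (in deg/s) 93.48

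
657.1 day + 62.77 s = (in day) 657.1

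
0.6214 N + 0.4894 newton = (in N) 1.111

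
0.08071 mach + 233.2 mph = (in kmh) 474.2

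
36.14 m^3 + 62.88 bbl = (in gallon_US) 1.219e+04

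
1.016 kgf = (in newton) 9.964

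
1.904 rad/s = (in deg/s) 109.1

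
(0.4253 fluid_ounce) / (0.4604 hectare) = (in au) 1.826e-20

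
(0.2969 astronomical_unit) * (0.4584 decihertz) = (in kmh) 7.33e+09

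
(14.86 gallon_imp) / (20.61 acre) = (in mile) 5.033e-10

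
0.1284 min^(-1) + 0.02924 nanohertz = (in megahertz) 2.14e-09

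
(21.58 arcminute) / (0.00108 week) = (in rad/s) 9.61e-06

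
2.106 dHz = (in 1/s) 0.2106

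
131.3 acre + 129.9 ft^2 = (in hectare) 53.14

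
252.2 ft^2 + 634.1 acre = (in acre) 634.1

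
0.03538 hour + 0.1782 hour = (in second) 768.9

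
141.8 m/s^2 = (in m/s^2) 141.8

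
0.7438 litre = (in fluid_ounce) 25.15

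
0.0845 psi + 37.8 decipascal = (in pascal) 586.4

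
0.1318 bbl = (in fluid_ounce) 708.6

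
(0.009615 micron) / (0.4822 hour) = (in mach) 1.627e-14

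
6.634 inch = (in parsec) 5.461e-18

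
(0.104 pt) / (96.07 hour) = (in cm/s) 1.061e-08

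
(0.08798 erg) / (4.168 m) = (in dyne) 0.0002111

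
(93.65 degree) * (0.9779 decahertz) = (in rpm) 152.6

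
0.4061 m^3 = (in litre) 406.1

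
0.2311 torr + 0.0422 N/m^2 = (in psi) 0.004475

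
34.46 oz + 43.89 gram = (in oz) 36.01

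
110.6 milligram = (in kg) 0.0001106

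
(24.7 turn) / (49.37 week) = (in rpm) 4.963e-05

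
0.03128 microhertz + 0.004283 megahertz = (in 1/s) 4283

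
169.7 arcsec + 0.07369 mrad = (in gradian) 0.05707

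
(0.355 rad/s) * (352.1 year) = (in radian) 3.942e+09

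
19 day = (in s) 1.642e+06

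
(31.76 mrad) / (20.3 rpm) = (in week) 2.47e-08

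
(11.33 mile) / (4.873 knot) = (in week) 0.01203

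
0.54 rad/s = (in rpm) 5.157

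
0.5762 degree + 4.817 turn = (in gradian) 1927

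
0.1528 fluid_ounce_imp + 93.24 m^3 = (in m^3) 93.24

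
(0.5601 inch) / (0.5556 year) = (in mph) 1.816e-09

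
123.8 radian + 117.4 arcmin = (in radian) 123.8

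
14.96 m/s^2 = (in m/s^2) 14.96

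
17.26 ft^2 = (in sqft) 17.26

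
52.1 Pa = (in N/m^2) 52.1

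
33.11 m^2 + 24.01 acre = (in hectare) 9.72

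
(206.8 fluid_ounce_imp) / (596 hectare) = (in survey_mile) 6.126e-13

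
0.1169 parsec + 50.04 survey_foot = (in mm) 3.607e+18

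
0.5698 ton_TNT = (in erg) 2.384e+16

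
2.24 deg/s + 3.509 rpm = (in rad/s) 0.4066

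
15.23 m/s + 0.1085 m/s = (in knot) 29.82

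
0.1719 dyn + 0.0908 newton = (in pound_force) 0.02041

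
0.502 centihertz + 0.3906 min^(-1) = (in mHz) 11.53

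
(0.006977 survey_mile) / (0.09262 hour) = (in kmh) 0.1212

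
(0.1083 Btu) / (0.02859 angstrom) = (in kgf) 4.075e+12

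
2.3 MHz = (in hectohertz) 2.3e+04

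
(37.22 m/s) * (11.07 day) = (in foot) 1.168e+08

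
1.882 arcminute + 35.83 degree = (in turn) 0.09961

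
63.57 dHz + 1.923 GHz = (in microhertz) 1.923e+15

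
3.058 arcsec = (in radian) 1.483e-05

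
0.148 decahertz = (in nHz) 1.48e+09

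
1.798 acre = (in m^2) 7276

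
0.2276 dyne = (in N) 2.276e-06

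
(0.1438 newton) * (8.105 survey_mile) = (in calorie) 448.3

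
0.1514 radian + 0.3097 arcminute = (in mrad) 151.5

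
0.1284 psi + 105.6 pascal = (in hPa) 9.909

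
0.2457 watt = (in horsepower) 0.0003295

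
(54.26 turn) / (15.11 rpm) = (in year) 6.832e-06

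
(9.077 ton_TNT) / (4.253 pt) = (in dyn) 2.531e+18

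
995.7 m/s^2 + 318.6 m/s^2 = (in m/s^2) 1314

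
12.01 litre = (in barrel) 0.07554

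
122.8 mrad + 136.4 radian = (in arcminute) 4.693e+05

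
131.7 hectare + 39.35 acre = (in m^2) 1.476e+06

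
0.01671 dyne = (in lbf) 3.757e-08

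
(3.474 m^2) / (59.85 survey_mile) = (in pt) 0.1022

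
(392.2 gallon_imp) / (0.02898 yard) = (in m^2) 67.28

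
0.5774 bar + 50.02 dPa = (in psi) 8.375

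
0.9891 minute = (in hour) 0.01648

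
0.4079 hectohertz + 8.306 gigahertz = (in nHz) 8.306e+18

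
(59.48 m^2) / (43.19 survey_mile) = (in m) 0.0008557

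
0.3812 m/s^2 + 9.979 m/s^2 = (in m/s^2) 10.36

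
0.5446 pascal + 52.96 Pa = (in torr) 0.4013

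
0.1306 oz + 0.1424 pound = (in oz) 2.409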